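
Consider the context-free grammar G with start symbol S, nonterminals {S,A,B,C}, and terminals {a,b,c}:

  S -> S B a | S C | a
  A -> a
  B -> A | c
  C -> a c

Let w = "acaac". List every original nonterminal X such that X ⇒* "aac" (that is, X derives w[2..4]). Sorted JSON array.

Convert to CNF:
  S -> S C | S X2 | a
  A -> a
  B -> a | c
  C -> T0 T1
  T0 -> a
  T1 -> c
  X2 -> B T0

CYK table (by increasing span) (cells [i..j] with 2 ≤ i ≤ j ≤ 4 only):
  T[2,2] 'a' = {A,B,S,T0}  orig:{A,B,S}
  T[3,3] 'a' = {A,B,S,T0}  orig:{A,B,S}
  T[4,4] 'c' = {B,T1}  orig:{B}
  T[2,3] 'aa' = {X2}  orig:{}
  T[3,4] 'ac' = {C}
  T[2,4] 'aac' = {S}

Original NTs in T[2,4] deriving "aac": ["S"]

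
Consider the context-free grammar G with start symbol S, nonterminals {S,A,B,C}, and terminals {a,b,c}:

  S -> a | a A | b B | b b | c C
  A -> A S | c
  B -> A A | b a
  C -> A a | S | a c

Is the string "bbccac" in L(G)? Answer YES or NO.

CNF form of G:
  S -> T0 B | T0 T0 | T1 A | T2 C | a
  A -> A S | c
  B -> A A | T0 T1
  C -> A T1 | T0 B | T0 T0 | T1 A | T1 T2 | T2 C | a
  T0 -> b
  T1 -> a
  T2 -> c

Fill CYK table bottom-up:
  [0..0]={T0}  "b"  orig:{}
  [1..1]={T0}  "b"  orig:{}
  [2..2]={A,T2}  "c"  orig:{A}
  [3..3]={A,T2}  "c"  orig:{A}
  [4..4]={C,S,T1}  "a"  orig:{C,S}
  [5..5]={A,T2}  "c"  orig:{A}
  [0..1]={C,S}  "bb"
  [1..2]=∅  "bc"
  [2..3]={B}  "cc"
  [3..4]={A,C,S}  "ca"
  [4..5]={C,S}  "ac"
  [0..2]=∅  "bbc"
  [1..3]={C,S}  "bcc"
  [2..4]={A,B,C,S}  "cca"
  [3..5]={A,B,C,S}  "cac"
  [0..3]=∅  "bbcc"
  [1..4]={C,S}  "bcca"
  [2..5]={A,B,C,S}  "ccac"
  [0..4]=∅  "bbcca"
  [1..5]={C,S}  "bccac"
  [0..5]=∅  "bbccac"

S ∉ T[0,5] ⇒ NO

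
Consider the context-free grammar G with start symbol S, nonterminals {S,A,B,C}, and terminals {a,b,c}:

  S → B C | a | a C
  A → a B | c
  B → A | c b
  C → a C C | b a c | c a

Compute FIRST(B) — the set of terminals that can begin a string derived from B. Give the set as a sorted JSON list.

Compute FIRST by fixpoint:
iter 1:
  A via A→a B: +{a}
  A via A→c: +{c}
  B via B→A: +{a,c}
  C via C→a C C: +{a}
  C via C→b a c: +{b}
  C via C→c a: +{c}
  S via S→B C: +{a,c}
  S: {a,c}  A: {a,c}  B: {a,c}  C: {a,b,c}
iter 2: — fixpoint
  S: {a,c}  A: {a,c}  B: {a,c}  C: {a,b,c}

FIRST(B) = ["a", "c"]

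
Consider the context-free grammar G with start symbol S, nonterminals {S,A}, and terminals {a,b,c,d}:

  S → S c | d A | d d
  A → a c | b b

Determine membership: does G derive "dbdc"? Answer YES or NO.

Convert to CNF:
  S -> S T1 | T3 A | T3 T3
  A -> T0 T1 | T2 T2
  T0 -> a
  T1 -> c
  T2 -> b
  T3 -> d

CYK table (by increasing span):
  T[0,0] 'd' = {T3}  orig:{}
  T[1,1] 'b' = {T2}  orig:{}
  T[2,2] 'd' = {T3}  orig:{}
  T[3,3] 'c' = {T1}  orig:{}
  T[0,1] 'db' = ∅
  T[1,2] 'bd' = ∅
  T[2,3] 'dc' = ∅
  T[0,2] 'dbd' = ∅
  T[1,3] 'bdc' = ∅
  T[0,3] 'dbdc' = ∅

S ∉ T[0,3] ⇒ NO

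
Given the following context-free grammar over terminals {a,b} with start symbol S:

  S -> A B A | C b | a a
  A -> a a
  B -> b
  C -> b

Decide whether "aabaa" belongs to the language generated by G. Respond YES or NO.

CNF form of G:
  S -> A X2 | C T1 | T0 T0
  A -> T0 T0
  B -> b
  C -> b
  T0 -> a
  T1 -> b
  X2 -> B A

CYK table (by increasing span):
  cell(0,0) a: {T0}  orig:{}
  cell(1,1) a: {T0}  orig:{}
  cell(2,2) b: {B,C,T1}  orig:{B,C}
  cell(3,3) a: {T0}  orig:{}
  cell(4,4) a: {T0}  orig:{}
  cell(0,1) aa: {A,S}
  cell(1,2) ab: ∅
  cell(2,3) ba: ∅
  cell(3,4) aa: {A,S}
  cell(0,2) aab: ∅
  cell(1,3) aba: ∅
  cell(2,4) baa: {X2}  orig:{}
  cell(0,3) aaba: ∅
  cell(1,4) abaa: ∅
  cell(0,4) aabaa: {S}

S ∈ T[0,4] ⇒ YES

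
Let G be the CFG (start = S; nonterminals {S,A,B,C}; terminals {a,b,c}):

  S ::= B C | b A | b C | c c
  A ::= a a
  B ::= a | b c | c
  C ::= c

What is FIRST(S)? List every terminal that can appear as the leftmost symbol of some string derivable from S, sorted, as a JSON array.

FIRST iteration:
round 1:
  A via A→a a: +{a}
  B via B→a: +{a}
  B via B→b c: +{b}
  B via B→c: +{c}
  C via C→c: +{c}
  S via S→B C: +{a,b,c}
  S: {a,b,c}  A: {a}  B: {a,b,c}  C: {c}
round 2: (no change)
  S: {a,b,c}  A: {a}  B: {a,b,c}  C: {c}

FIRST(S) = ["a", "b", "c"]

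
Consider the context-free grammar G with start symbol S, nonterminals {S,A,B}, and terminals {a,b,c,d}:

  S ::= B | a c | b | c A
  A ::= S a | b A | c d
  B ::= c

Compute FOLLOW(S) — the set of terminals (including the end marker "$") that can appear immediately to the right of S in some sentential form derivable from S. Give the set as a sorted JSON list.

FIRST sets, iterate to fixpoint:
round 1:
  A via A→b A: +{b}
  A via A→c d: +{c}
  B via B→c: +{c}
  S via S→B: +{c}
  S via S→a c: +{a}
  S via S→b: +{b}
  FIRST(S)={a,b,c}  FIRST(A)={b,c}  FIRST(B)={c}
round 2:
  A via A→S a: +{a}
  FIRST(S)={a,b,c}  FIRST(A)={a,b,c}  FIRST(B)={c}
round 3: done
  FIRST(S)={a,b,c}  FIRST(A)={a,b,c}  FIRST(B)={c}

FOLLOW sets:
FOLLOW(S) := {$}
round 1:
  A→S a: FOLLOW(S) ⊇ FIRST(a) = {a}; new: +{a}
  S→B: FOLLOW(B) ⊇ FOLLOW(S) ⊇ {$,a}; new: +{$,a}
  S→c A: FOLLOW(A) ⊇ FOLLOW(S) ⊇ {$,a}; new: +{$,a}
  FOLLOW(S)={$,a}  FOLLOW(A)={$,a}  FOLLOW(B)={$,a}
round 2: — fixpoint
  FOLLOW(S)={$,a}  FOLLOW(A)={$,a}  FOLLOW(B)={$,a}

FOLLOW(S) = ["$", "a"]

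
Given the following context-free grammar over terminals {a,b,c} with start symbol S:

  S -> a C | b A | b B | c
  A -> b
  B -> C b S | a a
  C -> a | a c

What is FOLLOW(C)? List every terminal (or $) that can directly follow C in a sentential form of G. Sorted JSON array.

Compute FIRST by fixpoint:
pass 1:
  A via A→b: +{b}
  B via B→a a: +{a}
  C via C→a: +{a}
  S via S→a C: +{a}
  S via S→b A: +{b}
  S via S→c: +{c}
  FIRST[S]={a,b,c}  FIRST[A]={b}  FIRST[B]={a}  FIRST[C]={a}
pass 2: (stable)
  FIRST[S]={a,b,c}  FIRST[A]={b}  FIRST[B]={a}  FIRST[C]={a}

Compute FOLLOW by fixpoint:
FOLLOW(S) := {$}
round 1:
  B→C b S: FOLLOW(C) ⊇ FIRST(b) = {b}; new: +{b}
  S→a C: FOLLOW(C) ⊇ FOLLOW(S) ⊇ {$}; new: +{$}
  S→b A: FOLLOW(A) ⊇ FOLLOW(S) ⊇ {$}; new: +{$}
  S→b B: FOLLOW(B) ⊇ FOLLOW(S) ⊇ {$}; new: +{$}
  FOLLOW[S]={$}  FOLLOW[A]={$}  FOLLOW[B]={$}  FOLLOW[C]={$,b}
round 2: (no change)
  FOLLOW[S]={$}  FOLLOW[A]={$}  FOLLOW[B]={$}  FOLLOW[C]={$,b}

FOLLOW(C) = ["$", "b"]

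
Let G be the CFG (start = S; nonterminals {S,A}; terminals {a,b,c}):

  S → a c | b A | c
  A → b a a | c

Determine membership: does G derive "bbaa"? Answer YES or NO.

CNF form of G:
  S -> T0 A | T1 T2 | c
  A -> T0 X3 | c
  T0 -> b
  T1 -> a
  T2 -> c
  X3 -> T1 T1

Fill CYK table bottom-up:
  T[0,0] 'b' = {T0}  orig:{}
  T[1,1] 'b' = {T0}  orig:{}
  T[2,2] 'a' = {T1}  orig:{}
  T[3,3] 'a' = {T1}  orig:{}
  T[0,1] 'bb' = ∅
  T[1,2] 'ba' = ∅
  T[2,3] 'aa' = {X3}  orig:{}
  T[0,2] 'bba' = ∅
  T[1,3] 'baa' = {A}
  T[0,3] 'bbaa' = {S}

S ∈ T[0,3] ⇒ YES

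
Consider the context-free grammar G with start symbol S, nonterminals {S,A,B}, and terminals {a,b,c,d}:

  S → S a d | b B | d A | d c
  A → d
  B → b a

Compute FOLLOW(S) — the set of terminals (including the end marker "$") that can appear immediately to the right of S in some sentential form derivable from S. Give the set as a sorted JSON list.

Compute FIRST by fixpoint:
pass 1:
  A via A→d: +{d}
  B via B→b a: +{b}
  S via S→b B: +{b}
  S via S→d A: +{d}
  S: {b,d}  A: {d}  B: {b}
pass 2: (no change)
  S: {b,d}  A: {d}  B: {b}

FOLLOW iteration:
seed FOLLOW(S) with $
pass 1:
  S→S a d: FOLLOW(S) ⊇ FIRST(a) = {a}; new: +{a}
  S→b B: FOLLOW(B) ⊇ FOLLOW(S) ⊇ {$,a}; new: +{$,a}
  S→d A: FOLLOW(A) ⊇ FOLLOW(S) ⊇ {$,a}; new: +{$,a}
  S: {$,a}  A: {$,a}  B: {$,a}
pass 2: (stable)
  S: {$,a}  A: {$,a}  B: {$,a}

FOLLOW(S) = ["$", "a"]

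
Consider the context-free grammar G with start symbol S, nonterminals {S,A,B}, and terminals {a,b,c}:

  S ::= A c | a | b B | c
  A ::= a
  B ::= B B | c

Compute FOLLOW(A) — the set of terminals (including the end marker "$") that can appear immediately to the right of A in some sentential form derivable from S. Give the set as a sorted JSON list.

FIRST iteration:
[1]
  A via A→a: +{a}
  B via B→c: +{c}
  S via S→A c: +{a}
  S via S→b B: +{b}
  S via S→c: +{c}
  FIRST[S]={a,b,c}  FIRST[A]={a}  FIRST[B]={c}
[2] — fixpoint
  FIRST[S]={a,b,c}  FIRST[A]={a}  FIRST[B]={c}

Compute FOLLOW by fixpoint:
FOLLOW(S) := {$}
[1]
  B→B B: FOLLOW(B) ⊇ FIRST(B) = {c}; new: +{c}
  S→A c: FOLLOW(A) ⊇ FIRST(c) = {c}; new: +{c}
  S→b B: FOLLOW(B) ⊇ FOLLOW(S) ⊇ {$}; new: +{$}
  FOLLOW[S]={$}  FOLLOW[A]={c}  FOLLOW[B]={$,c}
[2] — fixpoint
  FOLLOW[S]={$}  FOLLOW[A]={c}  FOLLOW[B]={$,c}

FOLLOW(A) = ["c"]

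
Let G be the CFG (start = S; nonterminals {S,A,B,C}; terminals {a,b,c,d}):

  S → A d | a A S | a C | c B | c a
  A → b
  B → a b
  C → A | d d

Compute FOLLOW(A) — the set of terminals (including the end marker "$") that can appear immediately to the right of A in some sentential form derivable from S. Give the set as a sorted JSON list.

Compute FIRST by fixpoint:
pass 1:
  A via A→b: +{b}
  B via B→a b: +{a}
  C via C→A: +{b}
  C via C→d d: +{d}
  S via S→A d: +{b}
  S via S→a A S: +{a}
  S via S→c B: +{c}
  FIRST[S]={a,b,c}  FIRST[A]={b}  FIRST[B]={a}  FIRST[C]={b,d}
pass 2: done
  FIRST[S]={a,b,c}  FIRST[A]={b}  FIRST[B]={a}  FIRST[C]={b,d}

FOLLOW iteration:
seed FOLLOW(S) with $
round 1:
  S→A d: FOLLOW(A) ⊇ FIRST(d) = {d}; new: +{d}
  S→a A S: FOLLOW(A) ⊇ FIRST(S) = {a,b,c}; new: +{a,b,c}
  S→a C: FOLLOW(C) ⊇ FOLLOW(S) ⊇ {$}; new: +{$}
  S→c B: FOLLOW(B) ⊇ FOLLOW(S) ⊇ {$}; new: +{$}
  S: {$}  A: {a,b,c,d}  B: {$}  C: {$}
round 2:
  C→A: FOLLOW(A) ⊇ FOLLOW(C) ⊇ {$}; new: +{$}
  S: {$}  A: {$,a,b,c,d}  B: {$}  C: {$}
round 3: done
  S: {$}  A: {$,a,b,c,d}  B: {$}  C: {$}

FOLLOW(A) = ["$", "a", "b", "c", "d"]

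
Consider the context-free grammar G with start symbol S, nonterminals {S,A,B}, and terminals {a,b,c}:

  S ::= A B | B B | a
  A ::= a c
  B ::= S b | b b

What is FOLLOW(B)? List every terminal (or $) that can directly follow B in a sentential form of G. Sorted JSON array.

Compute FIRST by fixpoint:
pass 1:
  A via A→a c: +{a}
  B via B→b b: +{b}
  S via S→A B: +{a}
  S via S→B B: +{b}
  FIRST(S)={a,b}  FIRST(A)={a}  FIRST(B)={b}
pass 2:
  B via B→S b: +{a}
  FIRST(S)={a,b}  FIRST(A)={a}  FIRST(B)={a,b}
pass 3: — fixpoint
  FIRST(S)={a,b}  FIRST(A)={a}  FIRST(B)={a,b}

Compute FOLLOW by fixpoint:
seed FOLLOW(S) with $
iter 1:
  B→S b: FOLLOW(S) ⊇ FIRST(b) = {b}; new: +{b}
  S→A B: FOLLOW(A) ⊇ FIRST(B) = {a,b}; new: +{a,b}
  S→A B: FOLLOW(B) ⊇ FOLLOW(S) ⊇ {$,b}; new: +{$,b}
  S→B B: FOLLOW(B) ⊇ FIRST(B) = {a,b}; new: +{a}
  FOLLOW(S)={$,b}  FOLLOW(A)={a,b}  FOLLOW(B)={$,a,b}
iter 2: — fixpoint
  FOLLOW(S)={$,b}  FOLLOW(A)={a,b}  FOLLOW(B)={$,a,b}

FOLLOW(B) = ["$", "a", "b"]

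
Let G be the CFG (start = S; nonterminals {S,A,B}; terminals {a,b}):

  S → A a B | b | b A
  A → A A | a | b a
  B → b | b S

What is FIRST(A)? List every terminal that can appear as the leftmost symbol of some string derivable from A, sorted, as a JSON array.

FIRST iteration:
pass 1:
  A via A→a: +{a}
  A via A→b a: +{b}
  B via B→b: +{b}
  S via S→A a B: +{a,b}
  FIRST(S)={a,b}  FIRST(A)={a,b}  FIRST(B)={b}
pass 2: (no change)
  FIRST(S)={a,b}  FIRST(A)={a,b}  FIRST(B)={b}

FIRST(A) = ["a", "b"]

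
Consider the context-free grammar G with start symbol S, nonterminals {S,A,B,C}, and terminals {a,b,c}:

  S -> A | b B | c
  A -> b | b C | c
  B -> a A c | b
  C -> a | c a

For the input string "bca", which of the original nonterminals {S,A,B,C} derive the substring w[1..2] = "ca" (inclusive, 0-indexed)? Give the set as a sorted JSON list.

Convert to CNF:
  S -> T0 B | T0 C | b | c
  A -> T0 C | b | c
  B -> T1 X3 | b
  C -> T2 T1 | a
  T0 -> b
  T1 -> a
  T2 -> c
  X3 -> A T2

CYK table (by increasing span) (cells [i..j] with 1 ≤ i ≤ j ≤ 2 only):
  cell(1,1) c: {A,S,T2}  orig:{A,S}
  cell(2,2) a: {C,T1}  orig:{C}
  cell(1,2) ca: {C}

Original NTs in T[1,2] deriving "ca": ["C"]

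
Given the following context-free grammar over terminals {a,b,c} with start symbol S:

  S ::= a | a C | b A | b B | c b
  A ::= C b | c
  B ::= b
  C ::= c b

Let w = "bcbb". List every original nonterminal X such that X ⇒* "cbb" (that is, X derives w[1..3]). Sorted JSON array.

Convert to CNF:
  S -> T0 A | T0 B | T1 T0 | T2 C | a
  A -> C T0 | c
  B -> b
  C -> T1 T0
  T0 -> b
  T1 -> c
  T2 -> a

Fill CYK table bottom-up, restricted to cells inside w[1..3]:
  cell(1,1) c: {A,T1}  orig:{A}
  cell(2,2) b: {B,T0}  orig:{B}
  cell(3,3) b: {B,T0}  orig:{B}
  cell(1,2) cb: {C,S}
  cell(2,3) bb: {S}
  cell(1,3) cbb: {A}

Original NTs in T[1,3] deriving "cbb": ["A"]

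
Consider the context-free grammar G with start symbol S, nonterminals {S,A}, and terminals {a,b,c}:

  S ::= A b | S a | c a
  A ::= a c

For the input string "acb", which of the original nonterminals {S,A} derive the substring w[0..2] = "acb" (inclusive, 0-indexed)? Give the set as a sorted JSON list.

CNF form of G:
  S -> A T2 | S T0 | T1 T0
  A -> T0 T1
  T0 -> a
  T1 -> c
  T2 -> b

Fill CYK table bottom-up, restricted to cells inside w[0..2]:
  T[0,0] 'a' = {T0}  orig:{}
  T[1,1] 'c' = {T1}  orig:{}
  T[2,2] 'b' = {T2}  orig:{}
  T[0,1] 'ac' = {A}
  T[1,2] 'cb' = ∅
  T[0,2] 'acb' = {S}

Original NTs in T[0,2] deriving "acb": ["S"]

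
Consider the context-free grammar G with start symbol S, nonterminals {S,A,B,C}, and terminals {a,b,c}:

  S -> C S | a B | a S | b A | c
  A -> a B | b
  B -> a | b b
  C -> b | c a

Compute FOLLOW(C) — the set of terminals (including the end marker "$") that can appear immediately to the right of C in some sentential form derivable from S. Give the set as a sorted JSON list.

Compute FIRST by fixpoint:
round 1:
  A via A→a B: +{a}
  A via A→b: +{b}
  B via B→a: +{a}
  B via B→b b: +{b}
  C via C→b: +{b}
  C via C→c a: +{c}
  S via S→C S: +{b,c}
  S via S→a B: +{a}
  FIRST[S]={a,b,c}  FIRST[A]={a,b}  FIRST[B]={a,b}  FIRST[C]={b,c}
round 2: (stable)
  FIRST[S]={a,b,c}  FIRST[A]={a,b}  FIRST[B]={a,b}  FIRST[C]={b,c}

Compute FOLLOW by fixpoint:
seed FOLLOW(S) with $
pass 1:
  S→C S: FOLLOW(C) ⊇ FIRST(S) = {a,b,c}; new: +{a,b,c}
  S→a B: FOLLOW(B) ⊇ FOLLOW(S) ⊇ {$}; new: +{$}
  S→b A: FOLLOW(A) ⊇ FOLLOW(S) ⊇ {$}; new: +{$}
  FOLLOW[S]={$}  FOLLOW[A]={$}  FOLLOW[B]={$}  FOLLOW[C]={a,b,c}
pass 2: (stable)
  FOLLOW[S]={$}  FOLLOW[A]={$}  FOLLOW[B]={$}  FOLLOW[C]={a,b,c}

FOLLOW(C) = ["a", "b", "c"]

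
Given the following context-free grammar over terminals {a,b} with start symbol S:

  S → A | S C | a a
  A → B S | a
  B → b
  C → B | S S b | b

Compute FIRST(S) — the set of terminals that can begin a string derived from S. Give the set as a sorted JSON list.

FIRST iteration:
iter 1:
  A via A→a: +{a}
  B via B→b: +{b}
  C via C→B: +{b}
  S via S→A: +{a}
  S: {a}  A: {a}  B: {b}  C: {b}
iter 2:
  A via A→B S: +{b}
  C via C→S S b: +{a}
  S via S→A: +{b}
  S: {a,b}  A: {a,b}  B: {b}  C: {a,b}
iter 3: (stable)
  S: {a,b}  A: {a,b}  B: {b}  C: {a,b}

FIRST(S) = ["a", "b"]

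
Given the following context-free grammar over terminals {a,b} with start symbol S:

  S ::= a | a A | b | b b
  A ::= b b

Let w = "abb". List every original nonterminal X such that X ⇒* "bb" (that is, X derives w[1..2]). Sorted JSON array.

CNF form of G:
  S -> T0 T0 | T1 A | a | b
  A -> T0 T0
  T0 -> b
  T1 -> a

CYK table (by increasing span) — only the sub-triangle for w[1..2]:
  cell(1,1) b: {S,T0}  orig:{S}
  cell(2,2) b: {S,T0}  orig:{S}
  cell(1,2) bb: {A,S}

Original NTs in T[1,2] deriving "bb": ["A", "S"]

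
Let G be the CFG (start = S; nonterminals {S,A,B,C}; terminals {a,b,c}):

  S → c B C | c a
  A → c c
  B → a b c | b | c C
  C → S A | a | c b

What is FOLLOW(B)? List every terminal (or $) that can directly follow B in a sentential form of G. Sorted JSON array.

FIRST sets, iterate to fixpoint:
round 1:
  A via A→c c: +{c}
  B via B→a b c: +{a}
  B via B→b: +{b}
  B via B→c C: +{c}
  C via C→a: +{a}
  C via C→c b: +{c}
  S via S→c B C: +{c}
  S: {c}  A: {c}  B: {a,b,c}  C: {a,c}
round 2: — fixpoint
  S: {c}  A: {c}  B: {a,b,c}  C: {a,c}

Compute FOLLOW by fixpoint:
initialize: $ ∈ FOLLOW(S)
pass 1:
  C→S A: FOLLOW(S) ⊇ FIRST(A) = {c}; new: +{c}
  S→c B C: FOLLOW(B) ⊇ FIRST(C) = {a,c}; new: +{a,c}
  S→c B C: FOLLOW(C) ⊇ FOLLOW(S) ⊇ {$,c}; new: +{$,c}
  S: {$,c}  A: {}  B: {a,c}  C: {$,c}
pass 2:
  B→c C: FOLLOW(C) ⊇ FOLLOW(B) ⊇ {a,c}; new: +{a}
  C→S A: FOLLOW(A) ⊇ FOLLOW(C) ⊇ {$,a,c}; new: +{$,a,c}
  S: {$,c}  A: {$,a,c}  B: {a,c}  C: {$,a,c}
pass 3: done
  S: {$,c}  A: {$,a,c}  B: {a,c}  C: {$,a,c}

FOLLOW(B) = ["a", "c"]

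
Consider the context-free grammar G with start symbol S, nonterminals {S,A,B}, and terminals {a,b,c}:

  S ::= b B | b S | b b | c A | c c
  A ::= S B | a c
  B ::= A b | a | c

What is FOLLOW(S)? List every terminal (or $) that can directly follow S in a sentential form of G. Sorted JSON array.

FIRST sets, iterate to fixpoint:
[1]
  A via A→a c: +{a}
  B via B→A b: +{a}
  B via B→c: +{c}
  S via S→b B: +{b}
  S via S→c A: +{c}
  FIRST[S]={b,c}  FIRST[A]={a}  FIRST[B]={a,c}
[2]
  A via A→S B: +{b,c}
  B via B→A b: +{b}
  FIRST[S]={b,c}  FIRST[A]={a,b,c}  FIRST[B]={a,b,c}
[3] (stable)
  FIRST[S]={b,c}  FIRST[A]={a,b,c}  FIRST[B]={a,b,c}

Compute FOLLOW by fixpoint:
seed FOLLOW(S) with $
[1]
  A→S B: FOLLOW(S) ⊇ FIRST(B) = {a,b,c}; new: +{a,b,c}
  B→A b: FOLLOW(A) ⊇ FIRST(b) = {b}; new: +{b}
  S→b B: FOLLOW(B) ⊇ FOLLOW(S) ⊇ {$,a,b,c}; new: +{$,a,b,c}
  S→c A: FOLLOW(A) ⊇ FOLLOW(S) ⊇ {$,a,b,c}; new: +{$,a,c}
  FOLLOW[S]={$,a,b,c}  FOLLOW[A]={$,a,b,c}  FOLLOW[B]={$,a,b,c}
[2] (no change)
  FOLLOW[S]={$,a,b,c}  FOLLOW[A]={$,a,b,c}  FOLLOW[B]={$,a,b,c}

FOLLOW(S) = ["$", "a", "b", "c"]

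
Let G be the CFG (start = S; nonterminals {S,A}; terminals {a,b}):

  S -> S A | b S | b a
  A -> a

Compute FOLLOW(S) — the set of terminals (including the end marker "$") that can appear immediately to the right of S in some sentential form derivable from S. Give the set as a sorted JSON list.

FIRST iteration:
round 1:
  A via A→a: +{a}
  S via S→b S: +{b}
  S: {b}  A: {a}
round 2: done
  S: {b}  A: {a}

Compute FOLLOW by fixpoint:
seed FOLLOW(S) with $
iter 1:
  S→S A: FOLLOW(S) ⊇ FIRST(A) = {a}; new: +{a}
  S→S A: FOLLOW(A) ⊇ FOLLOW(S) ⊇ {$,a}; new: +{$,a}
  FOLLOW[S]={$,a}  FOLLOW[A]={$,a}
iter 2: (stable)
  FOLLOW[S]={$,a}  FOLLOW[A]={$,a}

FOLLOW(S) = ["$", "a"]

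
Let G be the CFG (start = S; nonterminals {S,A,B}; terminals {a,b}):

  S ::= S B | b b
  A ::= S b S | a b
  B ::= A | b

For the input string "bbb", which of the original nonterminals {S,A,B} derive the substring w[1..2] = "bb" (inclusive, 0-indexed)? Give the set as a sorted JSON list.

Convert to CNF:
  S -> S B | T0 T0
  A -> S X2 | T1 T0
  B -> S X3 | T1 T0 | b
  T0 -> b
  T1 -> a
  X2 -> T0 S
  X3 -> T0 S

CYK fill — only the sub-triangle for w[1..2]:
  [1..1]={B,T0}  "b"  orig:{B}
  [2..2]={B,T0}  "b"  orig:{B}
  [1..2]={S}  "bb"

Original NTs in T[1,2] deriving "bb": ["S"]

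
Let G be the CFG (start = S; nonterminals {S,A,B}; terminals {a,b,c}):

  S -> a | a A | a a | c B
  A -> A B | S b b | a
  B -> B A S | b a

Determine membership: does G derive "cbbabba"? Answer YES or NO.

CNF form of G:
  S -> T1 A | T1 T1 | T2 B | a
  A -> A B | S X3 | a
  B -> B X4 | T0 T1
  T0 -> b
  T1 -> a
  T2 -> c
  X3 -> T0 T0
  X4 -> A S

CYK fill:
  [0..0]={T2}  "c"  orig:{}
  [1..1]={T0}  "b"  orig:{}
  [2..2]={T0}  "b"  orig:{}
  [3..3]={A,S,T1}  "a"  orig:{A,S}
  [4..4]={T0}  "b"  orig:{}
  [5..5]={T0}  "b"  orig:{}
  [6..6]={A,S,T1}  "a"  orig:{A,S}
  [0..1]=∅  "cb"
  [1..2]={X3}  "bb"  orig:{}
  [2..3]={B}  "ba"
  [3..4]=∅  "ab"
  [4..5]={X3}  "bb"  orig:{}
  [5..6]={B}  "ba"
  [0..2]=∅  "cbb"
  [1..3]=∅  "bba"
  [2..4]=∅  "bab"
  [3..5]={A}  "abb"
  [4..6]=∅  "bba"
  [0..3]=∅  "cbba"
  [1..4]=∅  "bbab"
  [2..5]=∅  "babb"
  [3..6]={X4}  "abba"  orig:{}
  [0..4]=∅  "cbbab"
  [1..5]=∅  "bbabb"
  [2..6]=∅  "babba"
  [0..5]=∅  "cbbabb"
  [1..6]=∅  "bbabba"
  [0..6]=∅  "cbbabba"

S ∉ T[0,6] ⇒ NO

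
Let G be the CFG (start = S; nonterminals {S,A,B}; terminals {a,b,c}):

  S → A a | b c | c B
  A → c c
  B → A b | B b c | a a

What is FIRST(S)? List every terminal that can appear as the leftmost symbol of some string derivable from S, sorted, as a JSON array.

FIRST iteration:
[1]
  A via A→c c: +{c}
  B via B→A b: +{c}
  B via B→a a: +{a}
  S via S→A a: +{c}
  S via S→b c: +{b}
  FIRST(S)={b,c}  FIRST(A)={c}  FIRST(B)={a,c}
[2] — fixpoint
  FIRST(S)={b,c}  FIRST(A)={c}  FIRST(B)={a,c}

FIRST(S) = ["b", "c"]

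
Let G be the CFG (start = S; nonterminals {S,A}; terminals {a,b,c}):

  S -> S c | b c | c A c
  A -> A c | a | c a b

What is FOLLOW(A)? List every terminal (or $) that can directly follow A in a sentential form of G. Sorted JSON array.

FIRST sets, iterate to fixpoint:
pass 1:
  A via A→a: +{a}
  A via A→c a b: +{c}
  S via S→b c: +{b}
  S via S→c A c: +{c}
  S: {b,c}  A: {a,c}
pass 2: done
  S: {b,c}  A: {a,c}

Compute FOLLOW by fixpoint:
seed FOLLOW(S) with $
pass 1:
  A→A c: FOLLOW(A) ⊇ FIRST(c) = {c}; new: +{c}
  S→S c: FOLLOW(S) ⊇ FIRST(c) = {c}; new: +{c}
  FOLLOW[S]={$,c}  FOLLOW[A]={c}
pass 2: — fixpoint
  FOLLOW[S]={$,c}  FOLLOW[A]={c}

FOLLOW(A) = ["c"]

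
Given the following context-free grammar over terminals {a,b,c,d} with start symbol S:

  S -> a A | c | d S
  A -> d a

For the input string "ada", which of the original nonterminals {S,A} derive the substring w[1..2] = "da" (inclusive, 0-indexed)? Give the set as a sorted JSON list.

Convert to CNF:
  S -> T0 S | T1 A | c
  A -> T0 T1
  T0 -> d
  T1 -> a

CYK table (by increasing span) — only the sub-triangle for w[1..2]:
  cell(1,1) d: {T0}  orig:{}
  cell(2,2) a: {T1}  orig:{}
  cell(1,2) da: {A}

Original NTs in T[1,2] deriving "da": ["A"]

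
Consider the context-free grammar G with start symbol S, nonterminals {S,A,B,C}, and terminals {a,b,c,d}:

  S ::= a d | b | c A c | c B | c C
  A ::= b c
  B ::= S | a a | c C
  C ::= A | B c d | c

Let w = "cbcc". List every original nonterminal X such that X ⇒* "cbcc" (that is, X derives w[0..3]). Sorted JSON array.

Convert to CNF:
  S -> T1 B | T1 C | T1 X6 | T2 T3 | b
  A -> T0 T1
  B -> T1 B | T1 C | T1 X4 | T2 T2 | T2 T3 | b
  C -> B X5 | T0 T1 | c
  T0 -> b
  T1 -> c
  T2 -> a
  T3 -> d
  X4 -> A T1
  X5 -> T1 T3
  X6 -> A T1

CYK fill — only the sub-triangle for w[0..3]:
  T[0,0] 'c' = {C,T1}  orig:{C}
  T[1,1] 'b' = {B,S,T0}  orig:{B,S}
  T[2,2] 'c' = {C,T1}  orig:{C}
  T[3,3] 'c' = {C,T1}  orig:{C}
  T[0,1] 'cb' = {B,S}
  T[1,2] 'bc' = {A,C}
  T[2,3] 'cc' = {B,S}
  T[0,2] 'cbc' = {B,S}
  T[1,3] 'bcc' = {X4,X6}  orig:{}
  T[0,3] 'cbcc' = {B,S}

Original NTs in T[0,3] deriving "cbcc": ["B", "S"]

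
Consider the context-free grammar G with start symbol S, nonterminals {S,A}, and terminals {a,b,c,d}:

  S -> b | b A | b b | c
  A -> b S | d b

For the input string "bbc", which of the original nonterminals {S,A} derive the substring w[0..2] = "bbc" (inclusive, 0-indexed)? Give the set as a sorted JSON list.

CNF form of G:
  S -> T0 A | T0 T0 | b | c
  A -> T0 S | T1 T0
  T0 -> b
  T1 -> d

CYK table (by increasing span) — only the sub-triangle for w[0..2]:
  [0..0]={S,T0}  "b"  orig:{S}
  [1..1]={S,T0}  "b"  orig:{S}
  [2..2]={S}  "c"
  [0..1]={A,S}  "bb"
  [1..2]={A}  "bc"
  [0..2]={S}  "bbc"

Original NTs in T[0,2] deriving "bbc": ["S"]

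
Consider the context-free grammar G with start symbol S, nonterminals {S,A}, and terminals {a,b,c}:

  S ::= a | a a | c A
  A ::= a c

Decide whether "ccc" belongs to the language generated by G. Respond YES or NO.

CNF form of G:
  S -> T0 T0 | T1 A | a
  A -> T0 T1
  T0 -> a
  T1 -> c

CYK fill:
  cell(0,0) c: {T1}  orig:{}
  cell(1,1) c: {T1}  orig:{}
  cell(2,2) c: {T1}  orig:{}
  cell(0,1) cc: ∅
  cell(1,2) cc: ∅
  cell(0,2) ccc: ∅

S ∉ T[0,2] ⇒ NO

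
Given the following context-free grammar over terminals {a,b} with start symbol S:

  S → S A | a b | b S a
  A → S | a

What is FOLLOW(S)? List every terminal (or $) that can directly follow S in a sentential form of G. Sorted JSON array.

Compute FIRST by fixpoint:
[1]
  A via A→a: +{a}
  S via S→a b: +{a}
  S via S→b S a: +{b}
  S: {a,b}  A: {a}
[2]
  A via A→S: +{b}
  S: {a,b}  A: {a,b}
[3] done
  S: {a,b}  A: {a,b}

FOLLOW iteration:
FOLLOW(S) := {$}
round 1:
  S→S A: FOLLOW(S) ⊇ FIRST(A) = {a,b}; new: +{a,b}
  S→S A: FOLLOW(A) ⊇ FOLLOW(S) ⊇ {$,a,b}; new: +{$,a,b}
  FOLLOW[S]={$,a,b}  FOLLOW[A]={$,a,b}
round 2: (no change)
  FOLLOW[S]={$,a,b}  FOLLOW[A]={$,a,b}

FOLLOW(S) = ["$", "a", "b"]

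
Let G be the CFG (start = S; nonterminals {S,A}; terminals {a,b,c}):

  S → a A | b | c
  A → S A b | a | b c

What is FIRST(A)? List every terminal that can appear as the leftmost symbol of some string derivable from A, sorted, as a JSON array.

FIRST sets, iterate to fixpoint:
iter 1:
  A via A→a: +{a}
  A via A→b c: +{b}
  S via S→a A: +{a}
  S via S→b: +{b}
  S via S→c: +{c}
  FIRST[S]={a,b,c}  FIRST[A]={a,b}
iter 2:
  A via A→S A b: +{c}
  FIRST[S]={a,b,c}  FIRST[A]={a,b,c}
iter 3: (no change)
  FIRST[S]={a,b,c}  FIRST[A]={a,b,c}

FIRST(A) = ["a", "b", "c"]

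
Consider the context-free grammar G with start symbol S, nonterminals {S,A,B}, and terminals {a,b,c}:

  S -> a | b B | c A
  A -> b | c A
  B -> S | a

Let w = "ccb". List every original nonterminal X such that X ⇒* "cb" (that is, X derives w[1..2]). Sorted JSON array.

Convert to CNF:
  S -> T0 A | T1 B | a
  A -> T0 A | b
  B -> T0 A | T1 B | a
  T0 -> c
  T1 -> b

Fill CYK table bottom-up — only the sub-triangle for w[1..2]:
  cell(1,1) c: {T0}  orig:{}
  cell(2,2) b: {A,T1}  orig:{A}
  cell(1,2) cb: {A,B,S}

Original NTs in T[1,2] deriving "cb": ["A", "B", "S"]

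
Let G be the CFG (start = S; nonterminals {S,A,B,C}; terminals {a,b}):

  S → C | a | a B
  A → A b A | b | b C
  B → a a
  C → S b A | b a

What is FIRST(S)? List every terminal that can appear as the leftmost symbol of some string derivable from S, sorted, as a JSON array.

Compute FIRST by fixpoint:
round 1:
  A via A→b: +{b}
  B via B→a a: +{a}
  C via C→b a: +{b}
  S via S→C: +{b}
  S via S→a: +{a}
  S: {a,b}  A: {b}  B: {a}  C: {b}
round 2:
  C via C→S b A: +{a}
  S: {a,b}  A: {b}  B: {a}  C: {a,b}
round 3: done
  S: {a,b}  A: {b}  B: {a}  C: {a,b}

FIRST(S) = ["a", "b"]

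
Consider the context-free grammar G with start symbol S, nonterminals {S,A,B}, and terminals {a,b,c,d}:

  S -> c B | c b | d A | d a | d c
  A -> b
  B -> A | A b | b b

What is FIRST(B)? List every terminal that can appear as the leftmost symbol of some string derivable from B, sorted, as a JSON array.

FIRST iteration:
[1]
  A via A→b: +{b}
  B via B→A: +{b}
  S via S→c B: +{c}
  S via S→d A: +{d}
  FIRST(S)={c,d}  FIRST(A)={b}  FIRST(B)={b}
[2] (no change)
  FIRST(S)={c,d}  FIRST(A)={b}  FIRST(B)={b}

FIRST(B) = ["b"]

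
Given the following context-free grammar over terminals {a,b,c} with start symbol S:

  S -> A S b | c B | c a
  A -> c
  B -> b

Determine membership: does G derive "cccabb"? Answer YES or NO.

CNF form of G:
  S -> A X3 | T1 B | T1 T2
  A -> c
  B -> b
  T0 -> b
  T1 -> c
  T2 -> a
  X3 -> S T0

CYK fill:
  T[0,0] 'c' = {A,T1}  orig:{A}
  T[1,1] 'c' = {A,T1}  orig:{A}
  T[2,2] 'c' = {A,T1}  orig:{A}
  T[3,3] 'a' = {T2}  orig:{}
  T[4,4] 'b' = {B,T0}  orig:{B}
  T[5,5] 'b' = {B,T0}  orig:{B}
  T[0,1] 'cc' = ∅
  T[1,2] 'cc' = ∅
  T[2,3] 'ca' = {S}
  T[3,4] 'ab' = ∅
  T[4,5] 'bb' = ∅
  T[0,2] 'ccc' = ∅
  T[1,3] 'cca' = ∅
  T[2,4] 'cab' = {X3}  orig:{}
  T[3,5] 'abb' = ∅
  T[0,3] 'ccca' = ∅
  T[1,4] 'ccab' = {S}
  T[2,5] 'cabb' = ∅
  T[0,4] 'cccab' = ∅
  T[1,5] 'ccabb' = {X3}  orig:{}
  T[0,5] 'cccabb' = {S}

S ∈ T[0,5] ⇒ YES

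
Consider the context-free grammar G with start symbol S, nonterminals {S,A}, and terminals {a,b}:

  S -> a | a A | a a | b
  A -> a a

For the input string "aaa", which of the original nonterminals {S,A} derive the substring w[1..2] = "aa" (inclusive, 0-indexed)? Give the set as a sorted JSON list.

CNF form of G:
  S -> T0 A | T0 T0 | a | b
  A -> T0 T0
  T0 -> a

CYK table (by increasing span) (cells [i..j] with 1 ≤ i ≤ j ≤ 2 only):
  [1..1]={S,T0}  "a"  orig:{S}
  [2..2]={S,T0}  "a"  orig:{S}
  [1..2]={A,S}  "aa"

Original NTs in T[1,2] deriving "aa": ["A", "S"]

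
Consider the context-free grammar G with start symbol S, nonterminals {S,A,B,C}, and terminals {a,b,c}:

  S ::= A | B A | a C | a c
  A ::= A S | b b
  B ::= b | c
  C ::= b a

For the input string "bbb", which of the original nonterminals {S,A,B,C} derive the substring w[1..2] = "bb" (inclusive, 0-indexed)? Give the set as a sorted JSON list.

Convert to CNF:
  S -> A S | B A | T0 T0 | T1 C | T1 T2
  A -> A S | T0 T0
  B -> b | c
  C -> T0 T1
  T0 -> b
  T1 -> a
  T2 -> c

CYK table (by increasing span) (cells [i..j] with 1 ≤ i ≤ j ≤ 2 only):
  T[1,1] 'b' = {B,T0}  orig:{B}
  T[2,2] 'b' = {B,T0}  orig:{B}
  T[1,2] 'bb' = {A,S}

Original NTs in T[1,2] deriving "bb": ["A", "S"]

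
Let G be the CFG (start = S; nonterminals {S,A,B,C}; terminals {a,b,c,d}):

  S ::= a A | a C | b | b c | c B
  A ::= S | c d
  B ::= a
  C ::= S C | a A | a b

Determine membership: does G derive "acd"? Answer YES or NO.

CNF form of G:
  S -> T0 A | T0 C | T1 T2 | T2 B | b
  A -> T0 A | T0 C | T1 T2 | T2 B | T2 T3 | b
  B -> a
  C -> S C | T0 A | T0 T1
  T0 -> a
  T1 -> b
  T2 -> c
  T3 -> d

CYK fill:
  [0..0]={B,T0}  "a"  orig:{B}
  [1..1]={T2}  "c"  orig:{}
  [2..2]={T3}  "d"  orig:{}
  [0..1]=∅  "ac"
  [1..2]={A}  "cd"
  [0..2]={A,C,S}  "acd"

S ∈ T[0,2] ⇒ YES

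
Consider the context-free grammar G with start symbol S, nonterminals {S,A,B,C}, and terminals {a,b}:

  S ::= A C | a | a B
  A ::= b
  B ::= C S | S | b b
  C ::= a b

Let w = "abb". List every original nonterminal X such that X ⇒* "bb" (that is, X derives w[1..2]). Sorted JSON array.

Convert to CNF:
  S -> A C | T0 B | a
  A -> b
  B -> A C | C S | T0 B | T1 T1 | a
  C -> T0 T1
  T0 -> a
  T1 -> b

CYK fill (cells [i..j] with 1 ≤ i ≤ j ≤ 2 only):
  cell(1,1) b: {A,T1}  orig:{A}
  cell(2,2) b: {A,T1}  orig:{A}
  cell(1,2) bb: {B}

Original NTs in T[1,2] deriving "bb": ["B"]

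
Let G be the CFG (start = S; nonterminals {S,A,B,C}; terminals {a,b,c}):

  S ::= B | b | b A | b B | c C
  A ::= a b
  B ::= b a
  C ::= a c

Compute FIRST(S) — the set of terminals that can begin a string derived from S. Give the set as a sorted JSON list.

FIRST iteration:
pass 1:
  A via A→a b: +{a}
  B via B→b a: +{b}
  C via C→a c: +{a}
  S via S→B: +{b}
  S via S→c C: +{c}
  FIRST[S]={b,c}  FIRST[A]={a}  FIRST[B]={b}  FIRST[C]={a}
pass 2: (no change)
  FIRST[S]={b,c}  FIRST[A]={a}  FIRST[B]={b}  FIRST[C]={a}

FIRST(S) = ["b", "c"]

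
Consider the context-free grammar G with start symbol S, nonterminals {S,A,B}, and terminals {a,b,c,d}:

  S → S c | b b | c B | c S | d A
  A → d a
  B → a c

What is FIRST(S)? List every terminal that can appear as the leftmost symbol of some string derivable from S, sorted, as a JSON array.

Compute FIRST by fixpoint:
[1]
  A via A→d a: +{d}
  B via B→a c: +{a}
  S via S→b b: +{b}
  S via S→c B: +{c}
  S via S→d A: +{d}
  FIRST(S)={b,c,d}  FIRST(A)={d}  FIRST(B)={a}
[2] done
  FIRST(S)={b,c,d}  FIRST(A)={d}  FIRST(B)={a}

FIRST(S) = ["b", "c", "d"]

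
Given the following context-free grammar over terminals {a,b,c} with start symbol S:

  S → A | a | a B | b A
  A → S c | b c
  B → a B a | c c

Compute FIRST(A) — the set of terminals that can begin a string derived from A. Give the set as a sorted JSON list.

Compute FIRST by fixpoint:
round 1:
  A via A→b c: +{b}
  B via B→a B a: +{a}
  B via B→c c: +{c}
  S via S→A: +{b}
  S via S→a: +{a}
  S: {a,b}  A: {b}  B: {a,c}
round 2:
  A via A→S c: +{a}
  S: {a,b}  A: {a,b}  B: {a,c}
round 3: (stable)
  S: {a,b}  A: {a,b}  B: {a,c}

FIRST(A) = ["a", "b"]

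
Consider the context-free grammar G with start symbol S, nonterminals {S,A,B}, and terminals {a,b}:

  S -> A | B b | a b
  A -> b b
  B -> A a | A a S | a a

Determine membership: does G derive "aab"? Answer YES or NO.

Convert to CNF:
  S -> B T0 | T0 T0 | T1 T0
  A -> T0 T0
  B -> A T1 | A X2 | T1 T1
  T0 -> b
  T1 -> a
  X2 -> T1 S

CYK table (by increasing span):
  [0..0]={T1}  "a"  orig:{}
  [1..1]={T1}  "a"  orig:{}
  [2..2]={T0}  "b"  orig:{}
  [0..1]={B}  "aa"
  [1..2]={S}  "ab"
  [0..2]={S,X2}  "aab"  orig:{S}

S ∈ T[0,2] ⇒ YES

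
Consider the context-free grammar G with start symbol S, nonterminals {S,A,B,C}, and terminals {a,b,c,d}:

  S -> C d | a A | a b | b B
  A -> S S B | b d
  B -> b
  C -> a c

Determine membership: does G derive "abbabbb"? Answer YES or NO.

CNF form of G:
  S -> C T1 | T0 B | T2 A | T2 T0
  A -> S X4 | T0 T1
  B -> b
  C -> T2 T3
  T0 -> b
  T1 -> d
  T2 -> a
  T3 -> c
  X4 -> S B

CYK table (by increasing span):
  T[0,0] 'a' = {T2}  orig:{}
  T[1,1] 'b' = {B,T0}  orig:{B}
  T[2,2] 'b' = {B,T0}  orig:{B}
  T[3,3] 'a' = {T2}  orig:{}
  T[4,4] 'b' = {B,T0}  orig:{B}
  T[5,5] 'b' = {B,T0}  orig:{B}
  T[6,6] 'b' = {B,T0}  orig:{B}
  T[0,1] 'ab' = {S}
  T[1,2] 'bb' = {S}
  T[2,3] 'ba' = ∅
  T[3,4] 'ab' = {S}
  T[4,5] 'bb' = {S}
  T[5,6] 'bb' = {S}
  T[0,2] 'abb' = {X4}  orig:{}
  T[1,3] 'bba' = ∅
  T[2,4] 'bab' = ∅
  T[3,5] 'abb' = {X4}  orig:{}
  T[4,6] 'bbb' = {X4}  orig:{}
  T[0,3] 'abba' = ∅
  T[1,4] 'bbab' = ∅
  T[2,5] 'babb' = ∅
  T[3,6] 'abbb' = ∅
  T[0,4] 'abbab' = ∅
  T[1,5] 'bbabb' = {A}
  T[2,6] 'babbb' = ∅
  T[0,5] 'abbabb' = {S}
  T[1,6] 'bbabbb' = ∅
  T[0,6] 'abbabbb' = {X4}  orig:{}

S ∉ T[0,6] ⇒ NO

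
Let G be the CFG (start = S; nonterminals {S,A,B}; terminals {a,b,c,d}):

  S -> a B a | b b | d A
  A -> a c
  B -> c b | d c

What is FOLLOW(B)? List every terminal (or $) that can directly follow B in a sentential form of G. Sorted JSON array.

Compute FIRST by fixpoint:
iter 1:
  A via A→a c: +{a}
  B via B→c b: +{c}
  B via B→d c: +{d}
  S via S→a B a: +{a}
  S via S→b b: +{b}
  S via S→d A: +{d}
  S: {a,b,d}  A: {a}  B: {c,d}
iter 2: done
  S: {a,b,d}  A: {a}  B: {c,d}

FOLLOW iteration:
initialize: $ ∈ FOLLOW(S)
[1]
  S→a B a: FOLLOW(B) ⊇ FIRST(a) = {a}; new: +{a}
  S→d A: FOLLOW(A) ⊇ FOLLOW(S) ⊇ {$}; new: +{$}
  FOLLOW[S]={$}  FOLLOW[A]={$}  FOLLOW[B]={a}
[2] — fixpoint
  FOLLOW[S]={$}  FOLLOW[A]={$}  FOLLOW[B]={a}

FOLLOW(B) = ["a"]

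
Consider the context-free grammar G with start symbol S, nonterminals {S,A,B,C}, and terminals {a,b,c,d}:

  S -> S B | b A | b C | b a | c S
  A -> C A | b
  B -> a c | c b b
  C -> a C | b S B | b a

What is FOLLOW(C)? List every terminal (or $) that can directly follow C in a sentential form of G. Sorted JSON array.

Compute FIRST by fixpoint:
[1]
  A via A→b: +{b}
  B via B→a c: +{a}
  B via B→c b b: +{c}
  C via C→a C: +{a}
  C via C→b S B: +{b}
  S via S→b A: +{b}
  S via S→c S: +{c}
  FIRST(S)={b,c}  FIRST(A)={b}  FIRST(B)={a,c}  FIRST(C)={a,b}
[2]
  A via A→C A: +{a}
  FIRST(S)={b,c}  FIRST(A)={a,b}  FIRST(B)={a,c}  FIRST(C)={a,b}
[3] done
  FIRST(S)={b,c}  FIRST(A)={a,b}  FIRST(B)={a,c}  FIRST(C)={a,b}

FOLLOW iteration:
FOLLOW(S) := {$}
pass 1:
  A→C A: FOLLOW(C) ⊇ FIRST(A) = {a,b}; new: +{a,b}
  C→b S B: FOLLOW(S) ⊇ FIRST(B) = {a,c}; new: +{a,c}
  C→b S B: FOLLOW(B) ⊇ FOLLOW(C) ⊇ {a,b}; new: +{a,b}
  S→S B: FOLLOW(B) ⊇ FOLLOW(S) ⊇ {$,a,c}; new: +{$,c}
  S→b A: FOLLOW(A) ⊇ FOLLOW(S) ⊇ {$,a,c}; new: +{$,a,c}
  S→b C: FOLLOW(C) ⊇ FOLLOW(S) ⊇ {$,a,c}; new: +{$,c}
  FOLLOW(S)={$,a,c}  FOLLOW(A)={$,a,c}  FOLLOW(B)={$,a,b,c}  FOLLOW(C)={$,a,b,c}
pass 2: (stable)
  FOLLOW(S)={$,a,c}  FOLLOW(A)={$,a,c}  FOLLOW(B)={$,a,b,c}  FOLLOW(C)={$,a,b,c}

FOLLOW(C) = ["$", "a", "b", "c"]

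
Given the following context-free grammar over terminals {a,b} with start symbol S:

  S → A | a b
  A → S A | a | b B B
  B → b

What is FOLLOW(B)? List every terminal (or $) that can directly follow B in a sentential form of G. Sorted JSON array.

FIRST iteration:
[1]
  A via A→a: +{a}
  A via A→b B B: +{b}
  B via B→b: +{b}
  S via S→A: +{a,b}
  FIRST(S)={a,b}  FIRST(A)={a,b}  FIRST(B)={b}
[2] (no change)
  FIRST(S)={a,b}  FIRST(A)={a,b}  FIRST(B)={b}

FOLLOW sets:
initialize: $ ∈ FOLLOW(S)
[1]
  A→S A: FOLLOW(S) ⊇ FIRST(A) = {a,b}; new: +{a,b}
  A→b B B: FOLLOW(B) ⊇ FIRST(B) = {b}; new: +{b}
  S→A: FOLLOW(A) ⊇ FOLLOW(S) ⊇ {$,a,b}; new: +{$,a,b}
  FOLLOW(S)={$,a,b}  FOLLOW(A)={$,a,b}  FOLLOW(B)={b}
[2]
  A→b B B: FOLLOW(B) ⊇ FOLLOW(A) ⊇ {$,a,b}; new: +{$,a}
  FOLLOW(S)={$,a,b}  FOLLOW(A)={$,a,b}  FOLLOW(B)={$,a,b}
[3] (no change)
  FOLLOW(S)={$,a,b}  FOLLOW(A)={$,a,b}  FOLLOW(B)={$,a,b}

FOLLOW(B) = ["$", "a", "b"]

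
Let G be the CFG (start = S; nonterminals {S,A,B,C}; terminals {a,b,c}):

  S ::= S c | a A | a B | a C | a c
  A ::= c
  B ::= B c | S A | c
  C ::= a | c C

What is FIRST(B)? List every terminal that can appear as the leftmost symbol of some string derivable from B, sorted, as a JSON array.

FIRST iteration:
pass 1:
  A via A→c: +{c}
  B via B→c: +{c}
  C via C→a: +{a}
  C via C→c C: +{c}
  S via S→a A: +{a}
  S: {a}  A: {c}  B: {c}  C: {a,c}
pass 2:
  B via B→S A: +{a}
  S: {a}  A: {c}  B: {a,c}  C: {a,c}
pass 3: done
  S: {a}  A: {c}  B: {a,c}  C: {a,c}

FIRST(B) = ["a", "c"]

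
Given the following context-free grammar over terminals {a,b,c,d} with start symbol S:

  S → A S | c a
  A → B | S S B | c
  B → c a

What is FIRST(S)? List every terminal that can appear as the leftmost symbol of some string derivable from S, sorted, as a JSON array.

FIRST iteration:
iter 1:
  A via A→c: +{c}
  B via B→c a: +{c}
  S via S→A S: +{c}
  S: {c}  A: {c}  B: {c}
iter 2: (no change)
  S: {c}  A: {c}  B: {c}

FIRST(S) = ["c"]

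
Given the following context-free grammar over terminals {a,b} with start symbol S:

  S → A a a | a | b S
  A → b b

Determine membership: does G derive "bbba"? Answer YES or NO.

Convert to CNF:
  S -> A X2 | T0 S | a
  A -> T0 T0
  T0 -> b
  T1 -> a
  X2 -> T1 T1

CYK fill:
  T[0,0] 'b' = {T0}  orig:{}
  T[1,1] 'b' = {T0}  orig:{}
  T[2,2] 'b' = {T0}  orig:{}
  T[3,3] 'a' = {S,T1}  orig:{S}
  T[0,1] 'bb' = {A}
  T[1,2] 'bb' = {A}
  T[2,3] 'ba' = {S}
  T[0,2] 'bbb' = ∅
  T[1,3] 'bba' = {S}
  T[0,3] 'bbba' = {S}

S ∈ T[0,3] ⇒ YES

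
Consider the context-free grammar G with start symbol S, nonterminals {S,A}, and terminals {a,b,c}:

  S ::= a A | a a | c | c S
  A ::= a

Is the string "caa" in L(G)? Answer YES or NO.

CNF form of G:
  S -> T0 A | T0 T0 | T1 S | c
  A -> a
  T0 -> a
  T1 -> c

Fill CYK table bottom-up:
  cell(0,0) c: {S,T1}  orig:{S}
  cell(1,1) a: {A,T0}  orig:{A}
  cell(2,2) a: {A,T0}  orig:{A}
  cell(0,1) ca: ∅
  cell(1,2) aa: {S}
  cell(0,2) caa: {S}

S ∈ T[0,2] ⇒ YES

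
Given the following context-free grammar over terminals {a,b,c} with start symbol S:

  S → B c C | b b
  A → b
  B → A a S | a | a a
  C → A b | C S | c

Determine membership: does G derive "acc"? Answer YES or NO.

CNF form of G:
  S -> B X4 | T1 T1
  A -> b
  B -> A X3 | T0 T0 | a
  C -> A T1 | C S | c
  T0 -> a
  T1 -> b
  T2 -> c
  X3 -> T0 S
  X4 -> T2 C

CYK fill:
  T[0,0] 'a' = {B,T0}  orig:{B}
  T[1,1] 'c' = {C,T2}  orig:{C}
  T[2,2] 'c' = {C,T2}  orig:{C}
  T[0,1] 'ac' = ∅
  T[1,2] 'cc' = {X4}  orig:{}
  T[0,2] 'acc' = {S}

S ∈ T[0,2] ⇒ YES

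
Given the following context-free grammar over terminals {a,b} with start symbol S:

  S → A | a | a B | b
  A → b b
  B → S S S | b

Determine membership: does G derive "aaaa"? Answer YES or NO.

Convert to CNF:
  S -> T0 T0 | T1 B | a | b
  A -> T0 T0
  B -> S X2 | b
  T0 -> b
  T1 -> a
  X2 -> S S

CYK table (by increasing span):
  [0..0]={S,T1}  "a"  orig:{S}
  [1..1]={S,T1}  "a"  orig:{S}
  [2..2]={S,T1}  "a"  orig:{S}
  [3..3]={S,T1}  "a"  orig:{S}
  [0..1]={X2}  "aa"  orig:{}
  [1..2]={X2}  "aa"  orig:{}
  [2..3]={X2}  "aa"  orig:{}
  [0..2]={B}  "aaa"
  [1..3]={B}  "aaa"
  [0..3]={S}  "aaaa"

S ∈ T[0,3] ⇒ YES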